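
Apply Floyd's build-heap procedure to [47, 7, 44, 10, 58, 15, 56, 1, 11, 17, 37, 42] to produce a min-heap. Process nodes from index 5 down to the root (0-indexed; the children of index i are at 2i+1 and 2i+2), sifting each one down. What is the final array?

sift down from index 5: already satisfies heap property
sift down from index 4:
  58 vs smaller child 17 at index 9, swap → [47, 7, 44, 10, 17, 15, 56, 1, 11, 58, 37, 42]
sift down from index 3:
  10 vs smaller child 1 at index 7, swap → [47, 7, 44, 1, 17, 15, 56, 10, 11, 58, 37, 42]
sift down from index 2:
  44 vs smaller child 15 at index 5, swap → [47, 7, 15, 1, 17, 44, 56, 10, 11, 58, 37, 42]
  44 vs only child 42 at index 11, swap → [47, 7, 15, 1, 17, 42, 56, 10, 11, 58, 37, 44]
sift down from index 1:
  7 vs smaller child 1 at index 3, swap → [47, 1, 15, 7, 17, 42, 56, 10, 11, 58, 37, 44]
sift down from index 0:
  47 vs smaller child 1 at index 1, swap → [1, 47, 15, 7, 17, 42, 56, 10, 11, 58, 37, 44]
  47 vs smaller child 7 at index 3, swap → [1, 7, 15, 47, 17, 42, 56, 10, 11, 58, 37, 44]
  47 vs smaller child 10 at index 7, swap → [1, 7, 15, 10, 17, 42, 56, 47, 11, 58, 37, 44]

[1, 7, 15, 10, 17, 42, 56, 47, 11, 58, 37, 44]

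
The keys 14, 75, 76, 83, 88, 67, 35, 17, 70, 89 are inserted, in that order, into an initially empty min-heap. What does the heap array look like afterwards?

[14, 17, 35, 70, 88, 76, 67, 83, 75, 89]

Insert 14:
  append 14 at index 0 → [14] (no swap needed)
Insert 75:
  append 75 at index 1 → [14, 75] (no swap needed)
Insert 76:
  append 76 at index 2 → [14, 75, 76] (no swap needed)
Insert 83:
  append 83 at index 3 → [14, 75, 76, 83] (no swap needed)
Insert 88:
  append 88 at index 4 → [14, 75, 76, 83, 88] (no swap needed)
Insert 67:
  append 67 at index 5 → [14, 75, 76, 83, 88, 67]
  67 < parent 76 at index 2, swap → [14, 75, 67, 83, 88, 76]
Insert 35:
  append 35 at index 6 → [14, 75, 67, 83, 88, 76, 35]
  35 < parent 67 at index 2, swap → [14, 75, 35, 83, 88, 76, 67]
Insert 17:
  append 17 at index 7 → [14, 75, 35, 83, 88, 76, 67, 17]
  17 < parent 83 at index 3, swap → [14, 75, 35, 17, 88, 76, 67, 83]
  17 < parent 75 at index 1, swap → [14, 17, 35, 75, 88, 76, 67, 83]
Insert 70:
  append 70 at index 8 → [14, 17, 35, 75, 88, 76, 67, 83, 70]
  70 < parent 75 at index 3, swap → [14, 17, 35, 70, 88, 76, 67, 83, 75]
Insert 89:
  append 89 at index 9 → [14, 17, 35, 70, 88, 76, 67, 83, 75, 89] (no swap needed)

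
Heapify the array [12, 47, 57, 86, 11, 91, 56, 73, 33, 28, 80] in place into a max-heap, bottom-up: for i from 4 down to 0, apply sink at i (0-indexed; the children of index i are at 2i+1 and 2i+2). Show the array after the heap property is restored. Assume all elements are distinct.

[91, 86, 57, 73, 80, 12, 56, 47, 33, 28, 11]

sift down from index 4:
  11 vs larger child 80 at index 10, swap → [12, 47, 57, 86, 80, 91, 56, 73, 33, 28, 11]
sift down from index 3: already satisfies heap property
sift down from index 2:
  57 vs larger child 91 at index 5, swap → [12, 47, 91, 86, 80, 57, 56, 73, 33, 28, 11]
sift down from index 1:
  47 vs larger child 86 at index 3, swap → [12, 86, 91, 47, 80, 57, 56, 73, 33, 28, 11]
  47 vs larger child 73 at index 7, swap → [12, 86, 91, 73, 80, 57, 56, 47, 33, 28, 11]
sift down from index 0:
  12 vs larger child 91 at index 2, swap → [91, 86, 12, 73, 80, 57, 56, 47, 33, 28, 11]
  12 vs larger child 57 at index 5, swap → [91, 86, 57, 73, 80, 12, 56, 47, 33, 28, 11]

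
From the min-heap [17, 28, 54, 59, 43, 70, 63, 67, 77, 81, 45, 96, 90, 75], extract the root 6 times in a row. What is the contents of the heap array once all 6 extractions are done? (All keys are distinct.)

[63, 67, 70, 77, 75, 81, 90, 96]

extract-min #1 returns 17:
  remove root 17; move last element 75 to root → [75, 28, 54, 59, 43, 70, 63, 67, 77, 81, 45, 96, 90]
  75 vs smaller child 28 at index 1, swap → [28, 75, 54, 59, 43, 70, 63, 67, 77, 81, 45, 96, 90]
  75 vs smaller child 43 at index 4, swap → [28, 43, 54, 59, 75, 70, 63, 67, 77, 81, 45, 96, 90]
  75 vs smaller child 45 at index 10, swap → [28, 43, 54, 59, 45, 70, 63, 67, 77, 81, 75, 96, 90]
extract-min #2 returns 28:
  remove root 28; move last element 90 to root → [90, 43, 54, 59, 45, 70, 63, 67, 77, 81, 75, 96]
  90 vs smaller child 43 at index 1, swap → [43, 90, 54, 59, 45, 70, 63, 67, 77, 81, 75, 96]
  90 vs smaller child 45 at index 4, swap → [43, 45, 54, 59, 90, 70, 63, 67, 77, 81, 75, 96]
  90 vs smaller child 75 at index 10, swap → [43, 45, 54, 59, 75, 70, 63, 67, 77, 81, 90, 96]
extract-min #3 returns 43:
  remove root 43; move last element 96 to root → [96, 45, 54, 59, 75, 70, 63, 67, 77, 81, 90]
  96 vs smaller child 45 at index 1, swap → [45, 96, 54, 59, 75, 70, 63, 67, 77, 81, 90]
  96 vs smaller child 59 at index 3, swap → [45, 59, 54, 96, 75, 70, 63, 67, 77, 81, 90]
  96 vs smaller child 67 at index 7, swap → [45, 59, 54, 67, 75, 70, 63, 96, 77, 81, 90]
extract-min #4 returns 45:
  remove root 45; move last element 90 to root → [90, 59, 54, 67, 75, 70, 63, 96, 77, 81]
  90 vs smaller child 54 at index 2, swap → [54, 59, 90, 67, 75, 70, 63, 96, 77, 81]
  90 vs smaller child 63 at index 6, swap → [54, 59, 63, 67, 75, 70, 90, 96, 77, 81]
extract-min #5 returns 54:
  remove root 54; move last element 81 to root → [81, 59, 63, 67, 75, 70, 90, 96, 77]
  81 vs smaller child 59 at index 1, swap → [59, 81, 63, 67, 75, 70, 90, 96, 77]
  81 vs smaller child 67 at index 3, swap → [59, 67, 63, 81, 75, 70, 90, 96, 77]
  81 vs smaller child 77 at index 8, swap → [59, 67, 63, 77, 75, 70, 90, 96, 81]
extract-min #6 returns 59:
  remove root 59; move last element 81 to root → [81, 67, 63, 77, 75, 70, 90, 96]
  81 vs smaller child 63 at index 2, swap → [63, 67, 81, 77, 75, 70, 90, 96]
  81 vs smaller child 70 at index 5, swap → [63, 67, 70, 77, 75, 81, 90, 96]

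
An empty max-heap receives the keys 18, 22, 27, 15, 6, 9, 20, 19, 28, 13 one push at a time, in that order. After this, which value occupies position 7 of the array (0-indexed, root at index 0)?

15

Insert 18:
  append 18 at index 0 → [18] (no swap needed)
Insert 22:
  append 22 at index 1 → [18, 22]
  22 > parent 18 at index 0, swap → [22, 18]
Insert 27:
  append 27 at index 2 → [22, 18, 27]
  27 > parent 22 at index 0, swap → [27, 18, 22]
Insert 15:
  append 15 at index 3 → [27, 18, 22, 15] (no swap needed)
Insert 6:
  append 6 at index 4 → [27, 18, 22, 15, 6] (no swap needed)
Insert 9:
  append 9 at index 5 → [27, 18, 22, 15, 6, 9] (no swap needed)
Insert 20:
  append 20 at index 6 → [27, 18, 22, 15, 6, 9, 20] (no swap needed)
Insert 19:
  append 19 at index 7 → [27, 18, 22, 15, 6, 9, 20, 19]
  19 > parent 15 at index 3, swap → [27, 18, 22, 19, 6, 9, 20, 15]
  19 > parent 18 at index 1, swap → [27, 19, 22, 18, 6, 9, 20, 15]
Insert 28:
  append 28 at index 8 → [27, 19, 22, 18, 6, 9, 20, 15, 28]
  28 > parent 18 at index 3, swap → [27, 19, 22, 28, 6, 9, 20, 15, 18]
  28 > parent 19 at index 1, swap → [27, 28, 22, 19, 6, 9, 20, 15, 18]
  28 > parent 27 at index 0, swap → [28, 27, 22, 19, 6, 9, 20, 15, 18]
Insert 13:
  append 13 at index 9 → [28, 27, 22, 19, 6, 9, 20, 15, 18, 13]
  13 > parent 6 at index 4, swap → [28, 27, 22, 19, 13, 9, 20, 15, 18, 6]
resulting array: [28, 27, 22, 19, 13, 9, 20, 15, 18, 6]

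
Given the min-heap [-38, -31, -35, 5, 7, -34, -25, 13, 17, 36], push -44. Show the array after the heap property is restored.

append -44 at index 10 → [-38, -31, -35, 5, 7, -34, -25, 13, 17, 36, -44]
-44 < parent 7 at index 4, swap → [-38, -31, -35, 5, -44, -34, -25, 13, 17, 36, 7]
-44 < parent -31 at index 1, swap → [-38, -44, -35, 5, -31, -34, -25, 13, 17, 36, 7]
-44 < parent -38 at index 0, swap → [-44, -38, -35, 5, -31, -34, -25, 13, 17, 36, 7]

[-44, -38, -35, 5, -31, -34, -25, 13, 17, 36, 7]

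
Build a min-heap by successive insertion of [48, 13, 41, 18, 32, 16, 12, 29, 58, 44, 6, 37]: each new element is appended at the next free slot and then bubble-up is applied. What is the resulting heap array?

[6, 12, 13, 29, 18, 37, 16, 48, 58, 44, 32, 41]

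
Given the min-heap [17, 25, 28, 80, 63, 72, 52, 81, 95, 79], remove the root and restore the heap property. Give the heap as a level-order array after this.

remove root 17; move last element 79 to root → [79, 25, 28, 80, 63, 72, 52, 81, 95]
79 vs smaller child 25 at index 1, swap → [25, 79, 28, 80, 63, 72, 52, 81, 95]
79 vs smaller child 63 at index 4, swap → [25, 63, 28, 80, 79, 72, 52, 81, 95]

[25, 63, 28, 80, 79, 72, 52, 81, 95]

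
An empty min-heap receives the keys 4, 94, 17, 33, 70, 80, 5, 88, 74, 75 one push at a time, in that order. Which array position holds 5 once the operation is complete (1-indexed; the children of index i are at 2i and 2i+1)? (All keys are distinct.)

Insert 4:
  append 4 at index 1 → [4] (no swap needed)
Insert 94:
  append 94 at index 2 → [4, 94] (no swap needed)
Insert 17:
  append 17 at index 3 → [4, 94, 17] (no swap needed)
Insert 33:
  append 33 at index 4 → [4, 94, 17, 33]
  33 < parent 94 at index 2, swap → [4, 33, 17, 94]
Insert 70:
  append 70 at index 5 → [4, 33, 17, 94, 70] (no swap needed)
Insert 80:
  append 80 at index 6 → [4, 33, 17, 94, 70, 80] (no swap needed)
Insert 5:
  append 5 at index 7 → [4, 33, 17, 94, 70, 80, 5]
  5 < parent 17 at index 3, swap → [4, 33, 5, 94, 70, 80, 17]
Insert 88:
  append 88 at index 8 → [4, 33, 5, 94, 70, 80, 17, 88]
  88 < parent 94 at index 4, swap → [4, 33, 5, 88, 70, 80, 17, 94]
Insert 74:
  append 74 at index 9 → [4, 33, 5, 88, 70, 80, 17, 94, 74]
  74 < parent 88 at index 4, swap → [4, 33, 5, 74, 70, 80, 17, 94, 88]
Insert 75:
  append 75 at index 10 → [4, 33, 5, 74, 70, 80, 17, 94, 88, 75] (no swap needed)
resulting array: [4, 33, 5, 74, 70, 80, 17, 94, 88, 75]

3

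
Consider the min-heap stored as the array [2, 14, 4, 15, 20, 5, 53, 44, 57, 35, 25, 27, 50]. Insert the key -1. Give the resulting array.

append -1 at index 13 → [2, 14, 4, 15, 20, 5, 53, 44, 57, 35, 25, 27, 50, -1]
-1 < parent 53 at index 6, swap → [2, 14, 4, 15, 20, 5, -1, 44, 57, 35, 25, 27, 50, 53]
-1 < parent 4 at index 2, swap → [2, 14, -1, 15, 20, 5, 4, 44, 57, 35, 25, 27, 50, 53]
-1 < parent 2 at index 0, swap → [-1, 14, 2, 15, 20, 5, 4, 44, 57, 35, 25, 27, 50, 53]

[-1, 14, 2, 15, 20, 5, 4, 44, 57, 35, 25, 27, 50, 53]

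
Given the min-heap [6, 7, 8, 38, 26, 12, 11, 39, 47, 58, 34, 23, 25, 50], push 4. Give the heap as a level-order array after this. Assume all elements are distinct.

[4, 7, 6, 38, 26, 12, 8, 39, 47, 58, 34, 23, 25, 50, 11]

append 4 at index 14 → [6, 7, 8, 38, 26, 12, 11, 39, 47, 58, 34, 23, 25, 50, 4]
4 < parent 11 at index 6, swap → [6, 7, 8, 38, 26, 12, 4, 39, 47, 58, 34, 23, 25, 50, 11]
4 < parent 8 at index 2, swap → [6, 7, 4, 38, 26, 12, 8, 39, 47, 58, 34, 23, 25, 50, 11]
4 < parent 6 at index 0, swap → [4, 7, 6, 38, 26, 12, 8, 39, 47, 58, 34, 23, 25, 50, 11]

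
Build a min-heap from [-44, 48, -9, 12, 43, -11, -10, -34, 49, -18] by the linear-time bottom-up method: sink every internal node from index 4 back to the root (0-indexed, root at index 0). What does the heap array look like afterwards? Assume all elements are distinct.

[-44, -34, -11, 12, -18, -9, -10, 48, 49, 43]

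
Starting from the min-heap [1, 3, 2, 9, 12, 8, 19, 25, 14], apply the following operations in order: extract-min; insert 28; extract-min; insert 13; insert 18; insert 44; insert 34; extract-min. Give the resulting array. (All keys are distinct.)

extract-min → returns 1:
  remove root 1; move last element 14 to root → [14, 3, 2, 9, 12, 8, 19, 25]
  14 vs smaller child 2 at index 2, swap → [2, 3, 14, 9, 12, 8, 19, 25]
  14 vs smaller child 8 at index 5, swap → [2, 3, 8, 9, 12, 14, 19, 25]
insert 28:
  append 28 at index 8 → [2, 3, 8, 9, 12, 14, 19, 25, 28] (no swap needed)
extract-min → returns 2:
  remove root 2; move last element 28 to root → [28, 3, 8, 9, 12, 14, 19, 25]
  28 vs smaller child 3 at index 1, swap → [3, 28, 8, 9, 12, 14, 19, 25]
  28 vs smaller child 9 at index 3, swap → [3, 9, 8, 28, 12, 14, 19, 25]
  28 vs only child 25 at index 7, swap → [3, 9, 8, 25, 12, 14, 19, 28]
insert 13:
  append 13 at index 8 → [3, 9, 8, 25, 12, 14, 19, 28, 13]
  13 < parent 25 at index 3, swap → [3, 9, 8, 13, 12, 14, 19, 28, 25]
insert 18:
  append 18 at index 9 → [3, 9, 8, 13, 12, 14, 19, 28, 25, 18] (no swap needed)
insert 44:
  append 44 at index 10 → [3, 9, 8, 13, 12, 14, 19, 28, 25, 18, 44] (no swap needed)
insert 34:
  append 34 at index 11 → [3, 9, 8, 13, 12, 14, 19, 28, 25, 18, 44, 34] (no swap needed)
extract-min → returns 3:
  remove root 3; move last element 34 to root → [34, 9, 8, 13, 12, 14, 19, 28, 25, 18, 44]
  34 vs smaller child 8 at index 2, swap → [8, 9, 34, 13, 12, 14, 19, 28, 25, 18, 44]
  34 vs smaller child 14 at index 5, swap → [8, 9, 14, 13, 12, 34, 19, 28, 25, 18, 44]

[8, 9, 14, 13, 12, 34, 19, 28, 25, 18, 44]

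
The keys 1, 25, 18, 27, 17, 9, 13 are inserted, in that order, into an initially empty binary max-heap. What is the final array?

[27, 25, 18, 1, 17, 9, 13]

Insert 1:
  append 1 at index 0 → [1] (no swap needed)
Insert 25:
  append 25 at index 1 → [1, 25]
  25 > parent 1 at index 0, swap → [25, 1]
Insert 18:
  append 18 at index 2 → [25, 1, 18] (no swap needed)
Insert 27:
  append 27 at index 3 → [25, 1, 18, 27]
  27 > parent 1 at index 1, swap → [25, 27, 18, 1]
  27 > parent 25 at index 0, swap → [27, 25, 18, 1]
Insert 17:
  append 17 at index 4 → [27, 25, 18, 1, 17] (no swap needed)
Insert 9:
  append 9 at index 5 → [27, 25, 18, 1, 17, 9] (no swap needed)
Insert 13:
  append 13 at index 6 → [27, 25, 18, 1, 17, 9, 13] (no swap needed)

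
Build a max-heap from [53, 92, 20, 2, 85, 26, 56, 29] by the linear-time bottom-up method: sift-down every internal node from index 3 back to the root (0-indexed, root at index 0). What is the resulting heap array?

sift down from index 3:
  2 vs only child 29 at index 7, swap → [53, 92, 20, 29, 85, 26, 56, 2]
sift down from index 2:
  20 vs larger child 56 at index 6, swap → [53, 92, 56, 29, 85, 26, 20, 2]
sift down from index 1: already satisfies heap property
sift down from index 0:
  53 vs larger child 92 at index 1, swap → [92, 53, 56, 29, 85, 26, 20, 2]
  53 vs larger child 85 at index 4, swap → [92, 85, 56, 29, 53, 26, 20, 2]

[92, 85, 56, 29, 53, 26, 20, 2]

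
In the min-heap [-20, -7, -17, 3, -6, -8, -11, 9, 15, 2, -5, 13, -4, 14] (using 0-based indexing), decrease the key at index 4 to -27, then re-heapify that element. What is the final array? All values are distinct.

set index 4 from -6 to -27 → [-20, -7, -17, 3, -27, -8, -11, 9, 15, 2, -5, 13, -4, 14]
-27 < parent -7 at index 1, swap → [-20, -27, -17, 3, -7, -8, -11, 9, 15, 2, -5, 13, -4, 14]
-27 < parent -20 at index 0, swap → [-27, -20, -17, 3, -7, -8, -11, 9, 15, 2, -5, 13, -4, 14]

[-27, -20, -17, 3, -7, -8, -11, 9, 15, 2, -5, 13, -4, 14]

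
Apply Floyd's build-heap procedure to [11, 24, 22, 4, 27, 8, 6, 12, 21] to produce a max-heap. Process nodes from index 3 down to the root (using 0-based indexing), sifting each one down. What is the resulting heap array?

[27, 24, 22, 21, 11, 8, 6, 12, 4]

sift down from index 3:
  4 vs larger child 21 at index 8, swap → [11, 24, 22, 21, 27, 8, 6, 12, 4]
sift down from index 2: already satisfies heap property
sift down from index 1:
  24 vs larger child 27 at index 4, swap → [11, 27, 22, 21, 24, 8, 6, 12, 4]
sift down from index 0:
  11 vs larger child 27 at index 1, swap → [27, 11, 22, 21, 24, 8, 6, 12, 4]
  11 vs larger child 24 at index 4, swap → [27, 24, 22, 21, 11, 8, 6, 12, 4]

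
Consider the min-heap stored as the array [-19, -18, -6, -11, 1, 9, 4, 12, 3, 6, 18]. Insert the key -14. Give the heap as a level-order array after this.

append -14 at index 11 → [-19, -18, -6, -11, 1, 9, 4, 12, 3, 6, 18, -14]
-14 < parent 9 at index 5, swap → [-19, -18, -6, -11, 1, -14, 4, 12, 3, 6, 18, 9]
-14 < parent -6 at index 2, swap → [-19, -18, -14, -11, 1, -6, 4, 12, 3, 6, 18, 9]

[-19, -18, -14, -11, 1, -6, 4, 12, 3, 6, 18, 9]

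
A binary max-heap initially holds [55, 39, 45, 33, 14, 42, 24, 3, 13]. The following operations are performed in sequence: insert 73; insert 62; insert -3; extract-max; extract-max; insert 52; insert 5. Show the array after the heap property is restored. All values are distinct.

insert 73:
  append 73 at index 9 → [55, 39, 45, 33, 14, 42, 24, 3, 13, 73]
  73 > parent 14 at index 4, swap → [55, 39, 45, 33, 73, 42, 24, 3, 13, 14]
  73 > parent 39 at index 1, swap → [55, 73, 45, 33, 39, 42, 24, 3, 13, 14]
  73 > parent 55 at index 0, swap → [73, 55, 45, 33, 39, 42, 24, 3, 13, 14]
insert 62:
  append 62 at index 10 → [73, 55, 45, 33, 39, 42, 24, 3, 13, 14, 62]
  62 > parent 39 at index 4, swap → [73, 55, 45, 33, 62, 42, 24, 3, 13, 14, 39]
  62 > parent 55 at index 1, swap → [73, 62, 45, 33, 55, 42, 24, 3, 13, 14, 39]
insert -3:
  append -3 at index 11 → [73, 62, 45, 33, 55, 42, 24, 3, 13, 14, 39, -3] (no swap needed)
extract-max → returns 73:
  remove root 73; move last element -3 to root → [-3, 62, 45, 33, 55, 42, 24, 3, 13, 14, 39]
  -3 vs larger child 62 at index 1, swap → [62, -3, 45, 33, 55, 42, 24, 3, 13, 14, 39]
  -3 vs larger child 55 at index 4, swap → [62, 55, 45, 33, -3, 42, 24, 3, 13, 14, 39]
  -3 vs larger child 39 at index 10, swap → [62, 55, 45, 33, 39, 42, 24, 3, 13, 14, -3]
extract-max → returns 62:
  remove root 62; move last element -3 to root → [-3, 55, 45, 33, 39, 42, 24, 3, 13, 14]
  -3 vs larger child 55 at index 1, swap → [55, -3, 45, 33, 39, 42, 24, 3, 13, 14]
  -3 vs larger child 39 at index 4, swap → [55, 39, 45, 33, -3, 42, 24, 3, 13, 14]
  -3 vs only child 14 at index 9, swap → [55, 39, 45, 33, 14, 42, 24, 3, 13, -3]
insert 52:
  append 52 at index 10 → [55, 39, 45, 33, 14, 42, 24, 3, 13, -3, 52]
  52 > parent 14 at index 4, swap → [55, 39, 45, 33, 52, 42, 24, 3, 13, -3, 14]
  52 > parent 39 at index 1, swap → [55, 52, 45, 33, 39, 42, 24, 3, 13, -3, 14]
insert 5:
  append 5 at index 11 → [55, 52, 45, 33, 39, 42, 24, 3, 13, -3, 14, 5] (no swap needed)

[55, 52, 45, 33, 39, 42, 24, 3, 13, -3, 14, 5]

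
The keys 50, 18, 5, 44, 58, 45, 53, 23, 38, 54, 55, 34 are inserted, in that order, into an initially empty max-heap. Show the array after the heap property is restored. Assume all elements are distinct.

[58, 55, 53, 38, 54, 34, 45, 18, 23, 44, 50, 5]

Insert 50:
  append 50 at index 0 → [50] (no swap needed)
Insert 18:
  append 18 at index 1 → [50, 18] (no swap needed)
Insert 5:
  append 5 at index 2 → [50, 18, 5] (no swap needed)
Insert 44:
  append 44 at index 3 → [50, 18, 5, 44]
  44 > parent 18 at index 1, swap → [50, 44, 5, 18]
Insert 58:
  append 58 at index 4 → [50, 44, 5, 18, 58]
  58 > parent 44 at index 1, swap → [50, 58, 5, 18, 44]
  58 > parent 50 at index 0, swap → [58, 50, 5, 18, 44]
Insert 45:
  append 45 at index 5 → [58, 50, 5, 18, 44, 45]
  45 > parent 5 at index 2, swap → [58, 50, 45, 18, 44, 5]
Insert 53:
  append 53 at index 6 → [58, 50, 45, 18, 44, 5, 53]
  53 > parent 45 at index 2, swap → [58, 50, 53, 18, 44, 5, 45]
Insert 23:
  append 23 at index 7 → [58, 50, 53, 18, 44, 5, 45, 23]
  23 > parent 18 at index 3, swap → [58, 50, 53, 23, 44, 5, 45, 18]
Insert 38:
  append 38 at index 8 → [58, 50, 53, 23, 44, 5, 45, 18, 38]
  38 > parent 23 at index 3, swap → [58, 50, 53, 38, 44, 5, 45, 18, 23]
Insert 54:
  append 54 at index 9 → [58, 50, 53, 38, 44, 5, 45, 18, 23, 54]
  54 > parent 44 at index 4, swap → [58, 50, 53, 38, 54, 5, 45, 18, 23, 44]
  54 > parent 50 at index 1, swap → [58, 54, 53, 38, 50, 5, 45, 18, 23, 44]
Insert 55:
  append 55 at index 10 → [58, 54, 53, 38, 50, 5, 45, 18, 23, 44, 55]
  55 > parent 50 at index 4, swap → [58, 54, 53, 38, 55, 5, 45, 18, 23, 44, 50]
  55 > parent 54 at index 1, swap → [58, 55, 53, 38, 54, 5, 45, 18, 23, 44, 50]
Insert 34:
  append 34 at index 11 → [58, 55, 53, 38, 54, 5, 45, 18, 23, 44, 50, 34]
  34 > parent 5 at index 5, swap → [58, 55, 53, 38, 54, 34, 45, 18, 23, 44, 50, 5]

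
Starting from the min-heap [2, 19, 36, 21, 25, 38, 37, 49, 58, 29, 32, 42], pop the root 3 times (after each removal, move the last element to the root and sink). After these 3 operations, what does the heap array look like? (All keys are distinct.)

[25, 29, 36, 42, 32, 38, 37, 49, 58]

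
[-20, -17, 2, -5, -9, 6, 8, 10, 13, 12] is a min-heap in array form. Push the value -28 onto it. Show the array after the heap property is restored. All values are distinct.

append -28 at index 10 → [-20, -17, 2, -5, -9, 6, 8, 10, 13, 12, -28]
-28 < parent -9 at index 4, swap → [-20, -17, 2, -5, -28, 6, 8, 10, 13, 12, -9]
-28 < parent -17 at index 1, swap → [-20, -28, 2, -5, -17, 6, 8, 10, 13, 12, -9]
-28 < parent -20 at index 0, swap → [-28, -20, 2, -5, -17, 6, 8, 10, 13, 12, -9]

[-28, -20, 2, -5, -17, 6, 8, 10, 13, 12, -9]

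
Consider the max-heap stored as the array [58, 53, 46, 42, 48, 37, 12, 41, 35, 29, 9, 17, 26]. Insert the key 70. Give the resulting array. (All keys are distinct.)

[70, 53, 58, 42, 48, 37, 46, 41, 35, 29, 9, 17, 26, 12]

append 70 at index 13 → [58, 53, 46, 42, 48, 37, 12, 41, 35, 29, 9, 17, 26, 70]
70 > parent 12 at index 6, swap → [58, 53, 46, 42, 48, 37, 70, 41, 35, 29, 9, 17, 26, 12]
70 > parent 46 at index 2, swap → [58, 53, 70, 42, 48, 37, 46, 41, 35, 29, 9, 17, 26, 12]
70 > parent 58 at index 0, swap → [70, 53, 58, 42, 48, 37, 46, 41, 35, 29, 9, 17, 26, 12]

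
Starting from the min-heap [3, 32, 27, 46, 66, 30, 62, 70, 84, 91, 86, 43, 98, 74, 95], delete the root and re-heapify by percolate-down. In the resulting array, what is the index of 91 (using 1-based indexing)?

10

remove root 3; move last element 95 to root → [95, 32, 27, 46, 66, 30, 62, 70, 84, 91, 86, 43, 98, 74]
95 vs smaller child 27 at index 3, swap → [27, 32, 95, 46, 66, 30, 62, 70, 84, 91, 86, 43, 98, 74]
95 vs smaller child 30 at index 6, swap → [27, 32, 30, 46, 66, 95, 62, 70, 84, 91, 86, 43, 98, 74]
95 vs smaller child 43 at index 12, swap → [27, 32, 30, 46, 66, 43, 62, 70, 84, 91, 86, 95, 98, 74]
resulting array: [27, 32, 30, 46, 66, 43, 62, 70, 84, 91, 86, 95, 98, 74]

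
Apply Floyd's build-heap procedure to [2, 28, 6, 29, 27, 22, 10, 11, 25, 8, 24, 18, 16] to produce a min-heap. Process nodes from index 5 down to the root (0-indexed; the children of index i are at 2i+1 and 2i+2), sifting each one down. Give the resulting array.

[2, 8, 6, 11, 24, 16, 10, 29, 25, 27, 28, 18, 22]

sift down from index 5:
  22 vs smaller child 16 at index 12, swap → [2, 28, 6, 29, 27, 16, 10, 11, 25, 8, 24, 18, 22]
sift down from index 4:
  27 vs smaller child 8 at index 9, swap → [2, 28, 6, 29, 8, 16, 10, 11, 25, 27, 24, 18, 22]
sift down from index 3:
  29 vs smaller child 11 at index 7, swap → [2, 28, 6, 11, 8, 16, 10, 29, 25, 27, 24, 18, 22]
sift down from index 2: already satisfies heap property
sift down from index 1:
  28 vs smaller child 8 at index 4, swap → [2, 8, 6, 11, 28, 16, 10, 29, 25, 27, 24, 18, 22]
  28 vs smaller child 24 at index 10, swap → [2, 8, 6, 11, 24, 16, 10, 29, 25, 27, 28, 18, 22]
sift down from index 0: already satisfies heap property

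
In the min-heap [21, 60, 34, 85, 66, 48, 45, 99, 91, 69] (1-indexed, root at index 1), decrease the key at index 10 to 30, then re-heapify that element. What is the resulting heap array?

set index 10 from 69 to 30 → [21, 60, 34, 85, 66, 48, 45, 99, 91, 30]
30 < parent 66 at index 5, swap → [21, 60, 34, 85, 30, 48, 45, 99, 91, 66]
30 < parent 60 at index 2, swap → [21, 30, 34, 85, 60, 48, 45, 99, 91, 66]

[21, 30, 34, 85, 60, 48, 45, 99, 91, 66]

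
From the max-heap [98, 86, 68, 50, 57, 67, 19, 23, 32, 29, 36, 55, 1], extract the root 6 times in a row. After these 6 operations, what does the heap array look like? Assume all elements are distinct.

[50, 36, 29, 32, 23, 1, 19]

extract-max #1 returns 98:
  remove root 98; move last element 1 to root → [1, 86, 68, 50, 57, 67, 19, 23, 32, 29, 36, 55]
  1 vs larger child 86 at index 1, swap → [86, 1, 68, 50, 57, 67, 19, 23, 32, 29, 36, 55]
  1 vs larger child 57 at index 4, swap → [86, 57, 68, 50, 1, 67, 19, 23, 32, 29, 36, 55]
  1 vs larger child 36 at index 10, swap → [86, 57, 68, 50, 36, 67, 19, 23, 32, 29, 1, 55]
extract-max #2 returns 86:
  remove root 86; move last element 55 to root → [55, 57, 68, 50, 36, 67, 19, 23, 32, 29, 1]
  55 vs larger child 68 at index 2, swap → [68, 57, 55, 50, 36, 67, 19, 23, 32, 29, 1]
  55 vs larger child 67 at index 5, swap → [68, 57, 67, 50, 36, 55, 19, 23, 32, 29, 1]
extract-max #3 returns 68:
  remove root 68; move last element 1 to root → [1, 57, 67, 50, 36, 55, 19, 23, 32, 29]
  1 vs larger child 67 at index 2, swap → [67, 57, 1, 50, 36, 55, 19, 23, 32, 29]
  1 vs larger child 55 at index 5, swap → [67, 57, 55, 50, 36, 1, 19, 23, 32, 29]
extract-max #4 returns 67:
  remove root 67; move last element 29 to root → [29, 57, 55, 50, 36, 1, 19, 23, 32]
  29 vs larger child 57 at index 1, swap → [57, 29, 55, 50, 36, 1, 19, 23, 32]
  29 vs larger child 50 at index 3, swap → [57, 50, 55, 29, 36, 1, 19, 23, 32]
  29 vs larger child 32 at index 8, swap → [57, 50, 55, 32, 36, 1, 19, 23, 29]
extract-max #5 returns 57:
  remove root 57; move last element 29 to root → [29, 50, 55, 32, 36, 1, 19, 23]
  29 vs larger child 55 at index 2, swap → [55, 50, 29, 32, 36, 1, 19, 23]
extract-max #6 returns 55:
  remove root 55; move last element 23 to root → [23, 50, 29, 32, 36, 1, 19]
  23 vs larger child 50 at index 1, swap → [50, 23, 29, 32, 36, 1, 19]
  23 vs larger child 36 at index 4, swap → [50, 36, 29, 32, 23, 1, 19]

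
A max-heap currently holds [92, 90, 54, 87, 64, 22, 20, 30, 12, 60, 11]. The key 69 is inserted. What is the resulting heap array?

[92, 90, 69, 87, 64, 54, 20, 30, 12, 60, 11, 22]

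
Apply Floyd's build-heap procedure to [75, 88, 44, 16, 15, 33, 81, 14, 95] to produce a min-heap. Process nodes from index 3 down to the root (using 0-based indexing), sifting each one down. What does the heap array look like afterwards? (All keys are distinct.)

[14, 15, 33, 16, 75, 44, 81, 88, 95]

sift down from index 3:
  16 vs smaller child 14 at index 7, swap → [75, 88, 44, 14, 15, 33, 81, 16, 95]
sift down from index 2:
  44 vs smaller child 33 at index 5, swap → [75, 88, 33, 14, 15, 44, 81, 16, 95]
sift down from index 1:
  88 vs smaller child 14 at index 3, swap → [75, 14, 33, 88, 15, 44, 81, 16, 95]
  88 vs smaller child 16 at index 7, swap → [75, 14, 33, 16, 15, 44, 81, 88, 95]
sift down from index 0:
  75 vs smaller child 14 at index 1, swap → [14, 75, 33, 16, 15, 44, 81, 88, 95]
  75 vs smaller child 15 at index 4, swap → [14, 15, 33, 16, 75, 44, 81, 88, 95]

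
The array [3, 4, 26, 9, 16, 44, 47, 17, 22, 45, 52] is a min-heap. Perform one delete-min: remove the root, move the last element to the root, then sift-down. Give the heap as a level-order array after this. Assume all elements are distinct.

remove root 3; move last element 52 to root → [52, 4, 26, 9, 16, 44, 47, 17, 22, 45]
52 vs smaller child 4 at index 1, swap → [4, 52, 26, 9, 16, 44, 47, 17, 22, 45]
52 vs smaller child 9 at index 3, swap → [4, 9, 26, 52, 16, 44, 47, 17, 22, 45]
52 vs smaller child 17 at index 7, swap → [4, 9, 26, 17, 16, 44, 47, 52, 22, 45]

[4, 9, 26, 17, 16, 44, 47, 52, 22, 45]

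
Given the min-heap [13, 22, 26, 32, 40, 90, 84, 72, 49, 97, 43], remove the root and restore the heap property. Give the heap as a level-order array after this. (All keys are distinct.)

[22, 32, 26, 43, 40, 90, 84, 72, 49, 97]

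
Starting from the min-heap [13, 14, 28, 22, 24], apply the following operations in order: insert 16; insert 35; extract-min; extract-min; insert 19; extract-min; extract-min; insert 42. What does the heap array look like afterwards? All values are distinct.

insert 16:
  append 16 at index 5 → [13, 14, 28, 22, 24, 16]
  16 < parent 28 at index 2, swap → [13, 14, 16, 22, 24, 28]
insert 35:
  append 35 at index 6 → [13, 14, 16, 22, 24, 28, 35] (no swap needed)
extract-min → returns 13:
  remove root 13; move last element 35 to root → [35, 14, 16, 22, 24, 28]
  35 vs smaller child 14 at index 1, swap → [14, 35, 16, 22, 24, 28]
  35 vs smaller child 22 at index 3, swap → [14, 22, 16, 35, 24, 28]
extract-min → returns 14:
  remove root 14; move last element 28 to root → [28, 22, 16, 35, 24]
  28 vs smaller child 16 at index 2, swap → [16, 22, 28, 35, 24]
insert 19:
  append 19 at index 5 → [16, 22, 28, 35, 24, 19]
  19 < parent 28 at index 2, swap → [16, 22, 19, 35, 24, 28]
extract-min → returns 16:
  remove root 16; move last element 28 to root → [28, 22, 19, 35, 24]
  28 vs smaller child 19 at index 2, swap → [19, 22, 28, 35, 24]
extract-min → returns 19:
  remove root 19; move last element 24 to root → [24, 22, 28, 35]
  24 vs smaller child 22 at index 1, swap → [22, 24, 28, 35]
insert 42:
  append 42 at index 4 → [22, 24, 28, 35, 42] (no swap needed)

[22, 24, 28, 35, 42]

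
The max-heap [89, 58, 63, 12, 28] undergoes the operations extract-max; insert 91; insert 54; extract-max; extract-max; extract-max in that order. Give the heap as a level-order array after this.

[54, 28, 12]

extract-max → returns 89:
  remove root 89; move last element 28 to root → [28, 58, 63, 12]
  28 vs larger child 63 at index 2, swap → [63, 58, 28, 12]
insert 91:
  append 91 at index 4 → [63, 58, 28, 12, 91]
  91 > parent 58 at index 1, swap → [63, 91, 28, 12, 58]
  91 > parent 63 at index 0, swap → [91, 63, 28, 12, 58]
insert 54:
  append 54 at index 5 → [91, 63, 28, 12, 58, 54]
  54 > parent 28 at index 2, swap → [91, 63, 54, 12, 58, 28]
extract-max → returns 91:
  remove root 91; move last element 28 to root → [28, 63, 54, 12, 58]
  28 vs larger child 63 at index 1, swap → [63, 28, 54, 12, 58]
  28 vs larger child 58 at index 4, swap → [63, 58, 54, 12, 28]
extract-max → returns 63:
  remove root 63; move last element 28 to root → [28, 58, 54, 12]
  28 vs larger child 58 at index 1, swap → [58, 28, 54, 12]
extract-max → returns 58:
  remove root 58; move last element 12 to root → [12, 28, 54]
  12 vs larger child 54 at index 2, swap → [54, 28, 12]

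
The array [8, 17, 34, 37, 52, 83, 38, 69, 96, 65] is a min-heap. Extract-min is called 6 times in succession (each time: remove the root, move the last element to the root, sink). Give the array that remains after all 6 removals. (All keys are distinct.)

[65, 69, 83, 96]

extract-min #1 returns 8:
  remove root 8; move last element 65 to root → [65, 17, 34, 37, 52, 83, 38, 69, 96]
  65 vs smaller child 17 at index 1, swap → [17, 65, 34, 37, 52, 83, 38, 69, 96]
  65 vs smaller child 37 at index 3, swap → [17, 37, 34, 65, 52, 83, 38, 69, 96]
extract-min #2 returns 17:
  remove root 17; move last element 96 to root → [96, 37, 34, 65, 52, 83, 38, 69]
  96 vs smaller child 34 at index 2, swap → [34, 37, 96, 65, 52, 83, 38, 69]
  96 vs smaller child 38 at index 6, swap → [34, 37, 38, 65, 52, 83, 96, 69]
extract-min #3 returns 34:
  remove root 34; move last element 69 to root → [69, 37, 38, 65, 52, 83, 96]
  69 vs smaller child 37 at index 1, swap → [37, 69, 38, 65, 52, 83, 96]
  69 vs smaller child 52 at index 4, swap → [37, 52, 38, 65, 69, 83, 96]
extract-min #4 returns 37:
  remove root 37; move last element 96 to root → [96, 52, 38, 65, 69, 83]
  96 vs smaller child 38 at index 2, swap → [38, 52, 96, 65, 69, 83]
  96 vs only child 83 at index 5, swap → [38, 52, 83, 65, 69, 96]
extract-min #5 returns 38:
  remove root 38; move last element 96 to root → [96, 52, 83, 65, 69]
  96 vs smaller child 52 at index 1, swap → [52, 96, 83, 65, 69]
  96 vs smaller child 65 at index 3, swap → [52, 65, 83, 96, 69]
extract-min #6 returns 52:
  remove root 52; move last element 69 to root → [69, 65, 83, 96]
  69 vs smaller child 65 at index 1, swap → [65, 69, 83, 96]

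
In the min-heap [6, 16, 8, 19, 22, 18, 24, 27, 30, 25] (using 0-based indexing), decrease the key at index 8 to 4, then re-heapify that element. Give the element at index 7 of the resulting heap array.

27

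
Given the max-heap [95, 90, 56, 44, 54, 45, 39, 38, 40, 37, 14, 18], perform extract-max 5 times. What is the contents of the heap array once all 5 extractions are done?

[44, 40, 39, 38, 37, 14, 18]

extract-max #1 returns 95:
  remove root 95; move last element 18 to root → [18, 90, 56, 44, 54, 45, 39, 38, 40, 37, 14]
  18 vs larger child 90 at index 1, swap → [90, 18, 56, 44, 54, 45, 39, 38, 40, 37, 14]
  18 vs larger child 54 at index 4, swap → [90, 54, 56, 44, 18, 45, 39, 38, 40, 37, 14]
  18 vs larger child 37 at index 9, swap → [90, 54, 56, 44, 37, 45, 39, 38, 40, 18, 14]
extract-max #2 returns 90:
  remove root 90; move last element 14 to root → [14, 54, 56, 44, 37, 45, 39, 38, 40, 18]
  14 vs larger child 56 at index 2, swap → [56, 54, 14, 44, 37, 45, 39, 38, 40, 18]
  14 vs larger child 45 at index 5, swap → [56, 54, 45, 44, 37, 14, 39, 38, 40, 18]
extract-max #3 returns 56:
  remove root 56; move last element 18 to root → [18, 54, 45, 44, 37, 14, 39, 38, 40]
  18 vs larger child 54 at index 1, swap → [54, 18, 45, 44, 37, 14, 39, 38, 40]
  18 vs larger child 44 at index 3, swap → [54, 44, 45, 18, 37, 14, 39, 38, 40]
  18 vs larger child 40 at index 8, swap → [54, 44, 45, 40, 37, 14, 39, 38, 18]
extract-max #4 returns 54:
  remove root 54; move last element 18 to root → [18, 44, 45, 40, 37, 14, 39, 38]
  18 vs larger child 45 at index 2, swap → [45, 44, 18, 40, 37, 14, 39, 38]
  18 vs larger child 39 at index 6, swap → [45, 44, 39, 40, 37, 14, 18, 38]
extract-max #5 returns 45:
  remove root 45; move last element 38 to root → [38, 44, 39, 40, 37, 14, 18]
  38 vs larger child 44 at index 1, swap → [44, 38, 39, 40, 37, 14, 18]
  38 vs larger child 40 at index 3, swap → [44, 40, 39, 38, 37, 14, 18]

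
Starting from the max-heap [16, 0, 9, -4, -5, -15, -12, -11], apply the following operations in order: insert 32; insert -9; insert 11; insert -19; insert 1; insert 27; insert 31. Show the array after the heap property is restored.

insert 32:
  append 32 at index 8 → [16, 0, 9, -4, -5, -15, -12, -11, 32]
  32 > parent -4 at index 3, swap → [16, 0, 9, 32, -5, -15, -12, -11, -4]
  32 > parent 0 at index 1, swap → [16, 32, 9, 0, -5, -15, -12, -11, -4]
  32 > parent 16 at index 0, swap → [32, 16, 9, 0, -5, -15, -12, -11, -4]
insert -9:
  append -9 at index 9 → [32, 16, 9, 0, -5, -15, -12, -11, -4, -9] (no swap needed)
insert 11:
  append 11 at index 10 → [32, 16, 9, 0, -5, -15, -12, -11, -4, -9, 11]
  11 > parent -5 at index 4, swap → [32, 16, 9, 0, 11, -15, -12, -11, -4, -9, -5]
insert -19:
  append -19 at index 11 → [32, 16, 9, 0, 11, -15, -12, -11, -4, -9, -5, -19] (no swap needed)
insert 1:
  append 1 at index 12 → [32, 16, 9, 0, 11, -15, -12, -11, -4, -9, -5, -19, 1]
  1 > parent -15 at index 5, swap → [32, 16, 9, 0, 11, 1, -12, -11, -4, -9, -5, -19, -15]
insert 27:
  append 27 at index 13 → [32, 16, 9, 0, 11, 1, -12, -11, -4, -9, -5, -19, -15, 27]
  27 > parent -12 at index 6, swap → [32, 16, 9, 0, 11, 1, 27, -11, -4, -9, -5, -19, -15, -12]
  27 > parent 9 at index 2, swap → [32, 16, 27, 0, 11, 1, 9, -11, -4, -9, -5, -19, -15, -12]
insert 31:
  append 31 at index 14 → [32, 16, 27, 0, 11, 1, 9, -11, -4, -9, -5, -19, -15, -12, 31]
  31 > parent 9 at index 6, swap → [32, 16, 27, 0, 11, 1, 31, -11, -4, -9, -5, -19, -15, -12, 9]
  31 > parent 27 at index 2, swap → [32, 16, 31, 0, 11, 1, 27, -11, -4, -9, -5, -19, -15, -12, 9]

[32, 16, 31, 0, 11, 1, 27, -11, -4, -9, -5, -19, -15, -12, 9]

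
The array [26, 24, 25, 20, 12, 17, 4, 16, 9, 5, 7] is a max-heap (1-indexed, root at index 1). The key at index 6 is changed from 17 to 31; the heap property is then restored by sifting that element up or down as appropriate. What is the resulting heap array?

[31, 24, 26, 20, 12, 25, 4, 16, 9, 5, 7]

set index 6 from 17 to 31 → [26, 24, 25, 20, 12, 31, 4, 16, 9, 5, 7]
31 > parent 25 at index 3, swap → [26, 24, 31, 20, 12, 25, 4, 16, 9, 5, 7]
31 > parent 26 at index 1, swap → [31, 24, 26, 20, 12, 25, 4, 16, 9, 5, 7]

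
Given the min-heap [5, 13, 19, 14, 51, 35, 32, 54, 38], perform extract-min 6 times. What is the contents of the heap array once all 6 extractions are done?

[38, 54, 51]

extract-min #1 returns 5:
  remove root 5; move last element 38 to root → [38, 13, 19, 14, 51, 35, 32, 54]
  38 vs smaller child 13 at index 1, swap → [13, 38, 19, 14, 51, 35, 32, 54]
  38 vs smaller child 14 at index 3, swap → [13, 14, 19, 38, 51, 35, 32, 54]
extract-min #2 returns 13:
  remove root 13; move last element 54 to root → [54, 14, 19, 38, 51, 35, 32]
  54 vs smaller child 14 at index 1, swap → [14, 54, 19, 38, 51, 35, 32]
  54 vs smaller child 38 at index 3, swap → [14, 38, 19, 54, 51, 35, 32]
extract-min #3 returns 14:
  remove root 14; move last element 32 to root → [32, 38, 19, 54, 51, 35]
  32 vs smaller child 19 at index 2, swap → [19, 38, 32, 54, 51, 35]
extract-min #4 returns 19:
  remove root 19; move last element 35 to root → [35, 38, 32, 54, 51]
  35 vs smaller child 32 at index 2, swap → [32, 38, 35, 54, 51]
extract-min #5 returns 32:
  remove root 32; move last element 51 to root → [51, 38, 35, 54]
  51 vs smaller child 35 at index 2, swap → [35, 38, 51, 54]
extract-min #6 returns 35:
  remove root 35; move last element 54 to root → [54, 38, 51]
  54 vs smaller child 38 at index 1, swap → [38, 54, 51]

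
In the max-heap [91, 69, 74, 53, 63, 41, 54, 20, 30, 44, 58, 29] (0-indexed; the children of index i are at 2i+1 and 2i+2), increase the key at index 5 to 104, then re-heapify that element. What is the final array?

[104, 69, 91, 53, 63, 74, 54, 20, 30, 44, 58, 29]

set index 5 from 41 to 104 → [91, 69, 74, 53, 63, 104, 54, 20, 30, 44, 58, 29]
104 > parent 74 at index 2, swap → [91, 69, 104, 53, 63, 74, 54, 20, 30, 44, 58, 29]
104 > parent 91 at index 0, swap → [104, 69, 91, 53, 63, 74, 54, 20, 30, 44, 58, 29]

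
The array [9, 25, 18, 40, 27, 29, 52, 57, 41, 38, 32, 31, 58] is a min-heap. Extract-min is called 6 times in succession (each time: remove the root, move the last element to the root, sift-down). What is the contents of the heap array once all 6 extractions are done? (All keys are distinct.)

extract-min #1 returns 9:
  remove root 9; move last element 58 to root → [58, 25, 18, 40, 27, 29, 52, 57, 41, 38, 32, 31]
  58 vs smaller child 18 at index 2, swap → [18, 25, 58, 40, 27, 29, 52, 57, 41, 38, 32, 31]
  58 vs smaller child 29 at index 5, swap → [18, 25, 29, 40, 27, 58, 52, 57, 41, 38, 32, 31]
  58 vs only child 31 at index 11, swap → [18, 25, 29, 40, 27, 31, 52, 57, 41, 38, 32, 58]
extract-min #2 returns 18:
  remove root 18; move last element 58 to root → [58, 25, 29, 40, 27, 31, 52, 57, 41, 38, 32]
  58 vs smaller child 25 at index 1, swap → [25, 58, 29, 40, 27, 31, 52, 57, 41, 38, 32]
  58 vs smaller child 27 at index 4, swap → [25, 27, 29, 40, 58, 31, 52, 57, 41, 38, 32]
  58 vs smaller child 32 at index 10, swap → [25, 27, 29, 40, 32, 31, 52, 57, 41, 38, 58]
extract-min #3 returns 25:
  remove root 25; move last element 58 to root → [58, 27, 29, 40, 32, 31, 52, 57, 41, 38]
  58 vs smaller child 27 at index 1, swap → [27, 58, 29, 40, 32, 31, 52, 57, 41, 38]
  58 vs smaller child 32 at index 4, swap → [27, 32, 29, 40, 58, 31, 52, 57, 41, 38]
  58 vs only child 38 at index 9, swap → [27, 32, 29, 40, 38, 31, 52, 57, 41, 58]
extract-min #4 returns 27:
  remove root 27; move last element 58 to root → [58, 32, 29, 40, 38, 31, 52, 57, 41]
  58 vs smaller child 29 at index 2, swap → [29, 32, 58, 40, 38, 31, 52, 57, 41]
  58 vs smaller child 31 at index 5, swap → [29, 32, 31, 40, 38, 58, 52, 57, 41]
extract-min #5 returns 29:
  remove root 29; move last element 41 to root → [41, 32, 31, 40, 38, 58, 52, 57]
  41 vs smaller child 31 at index 2, swap → [31, 32, 41, 40, 38, 58, 52, 57]
extract-min #6 returns 31:
  remove root 31; move last element 57 to root → [57, 32, 41, 40, 38, 58, 52]
  57 vs smaller child 32 at index 1, swap → [32, 57, 41, 40, 38, 58, 52]
  57 vs smaller child 38 at index 4, swap → [32, 38, 41, 40, 57, 58, 52]

[32, 38, 41, 40, 57, 58, 52]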